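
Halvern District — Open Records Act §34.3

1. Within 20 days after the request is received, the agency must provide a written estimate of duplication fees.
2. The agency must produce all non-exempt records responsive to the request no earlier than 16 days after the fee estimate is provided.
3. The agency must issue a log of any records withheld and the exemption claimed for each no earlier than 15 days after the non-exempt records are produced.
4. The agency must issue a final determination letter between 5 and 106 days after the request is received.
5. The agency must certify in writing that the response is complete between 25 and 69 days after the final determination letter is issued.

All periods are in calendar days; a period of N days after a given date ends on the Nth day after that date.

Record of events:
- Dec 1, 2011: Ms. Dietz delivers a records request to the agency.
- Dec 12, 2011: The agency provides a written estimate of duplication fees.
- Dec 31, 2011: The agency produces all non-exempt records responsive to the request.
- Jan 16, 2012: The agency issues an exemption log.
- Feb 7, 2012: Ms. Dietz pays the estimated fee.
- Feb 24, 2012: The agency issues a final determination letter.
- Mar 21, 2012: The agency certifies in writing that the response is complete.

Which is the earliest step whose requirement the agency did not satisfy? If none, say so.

Step 1 — counting 20 days from Dec 1, 2011 (when the request is received) gives a deadline of Dec 21, 2011; Dec 12, 2011 is within that limit.
Step 2 — must wait 16 days from Dec 12, 2011 (when the fee estimate is provided), so not before Dec 28, 2011; done Dec 31, 2011, after the minimum wait.
Step 3 — must wait 15 days from Dec 31, 2011 (when the non-exempt records are produced), so not before Jan 15, 2012; done Jan 16, 2012 — permitted.
Step 4 — 5 and 106 days from Dec 1, 2011 (when the request is received) are Dec 6, 2011 and Mar 16, 2012 respectively; Feb 24, 2012 falls inside that range.
Step 5 — 25 and 69 days from Feb 24, 2012 (when the final determination letter is issued) are Mar 20, 2012 and May 3, 2012 respectively; done Mar 21, 2012 — within the window.

None — every step was satisfied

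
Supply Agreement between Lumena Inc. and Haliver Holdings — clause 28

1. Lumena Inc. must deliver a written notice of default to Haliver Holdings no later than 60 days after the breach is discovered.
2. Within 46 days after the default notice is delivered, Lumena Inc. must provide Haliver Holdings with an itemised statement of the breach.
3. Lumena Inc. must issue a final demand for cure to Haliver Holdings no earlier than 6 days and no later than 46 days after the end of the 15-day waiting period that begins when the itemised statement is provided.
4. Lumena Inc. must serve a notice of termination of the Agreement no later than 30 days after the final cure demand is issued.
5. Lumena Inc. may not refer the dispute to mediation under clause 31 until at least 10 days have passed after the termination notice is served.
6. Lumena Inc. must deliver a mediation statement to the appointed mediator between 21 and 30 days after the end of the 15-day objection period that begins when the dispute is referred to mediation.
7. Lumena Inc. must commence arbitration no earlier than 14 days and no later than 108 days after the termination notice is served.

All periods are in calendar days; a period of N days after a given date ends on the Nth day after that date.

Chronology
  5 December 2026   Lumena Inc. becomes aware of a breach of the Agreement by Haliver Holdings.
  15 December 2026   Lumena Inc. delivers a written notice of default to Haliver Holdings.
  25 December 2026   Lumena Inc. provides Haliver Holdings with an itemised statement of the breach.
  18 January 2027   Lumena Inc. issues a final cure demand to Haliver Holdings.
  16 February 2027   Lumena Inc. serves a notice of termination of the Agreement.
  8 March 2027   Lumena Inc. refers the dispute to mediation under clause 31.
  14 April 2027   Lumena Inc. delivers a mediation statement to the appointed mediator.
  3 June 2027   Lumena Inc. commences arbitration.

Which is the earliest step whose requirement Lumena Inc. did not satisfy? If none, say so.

None — every step was satisfied

Step 1 — counting 60 days from 5 December 2026 (when the breach is discovered) gives a deadline of 3 February 2027; 15 December 2026 is within that limit.
Step 2 — counting 46 days from 15 December 2026 (when the default notice is delivered) gives a deadline of 30 January 2027; 25 December 2026 is within that limit.
Step 3 — 6 and 46 days from 9 January 2027 (end of the 15-day waiting period, which began when the itemised statement is provided on 25 December 2026) are 15 January 2027 and 24 February 2027 respectively; done 18 January 2027, which is between those dates.
Step 4 — counting 30 days from 18 January 2027 (when the final cure demand is issued) gives a deadline of 17 February 2027; 16 February 2027 is within that limit.
Step 5 — must wait 10 days from 16 February 2027 (when the termination notice is served), so not before 26 February 2027; done 8 March 2027, after the minimum wait.
Step 6 — 21 and 30 days from 23 March 2027 (end of the 15-day objection period, which began when the dispute is referred to mediation on 8 March 2027) are 13 April 2027 and 22 April 2027 respectively; done 14 April 2027, which is between those dates.
Step 7 — 14 and 108 days from 16 February 2027 (when the termination notice is served) are 2 March 2027 and 4 June 2027 respectively; done 3 June 2027, which is between those dates.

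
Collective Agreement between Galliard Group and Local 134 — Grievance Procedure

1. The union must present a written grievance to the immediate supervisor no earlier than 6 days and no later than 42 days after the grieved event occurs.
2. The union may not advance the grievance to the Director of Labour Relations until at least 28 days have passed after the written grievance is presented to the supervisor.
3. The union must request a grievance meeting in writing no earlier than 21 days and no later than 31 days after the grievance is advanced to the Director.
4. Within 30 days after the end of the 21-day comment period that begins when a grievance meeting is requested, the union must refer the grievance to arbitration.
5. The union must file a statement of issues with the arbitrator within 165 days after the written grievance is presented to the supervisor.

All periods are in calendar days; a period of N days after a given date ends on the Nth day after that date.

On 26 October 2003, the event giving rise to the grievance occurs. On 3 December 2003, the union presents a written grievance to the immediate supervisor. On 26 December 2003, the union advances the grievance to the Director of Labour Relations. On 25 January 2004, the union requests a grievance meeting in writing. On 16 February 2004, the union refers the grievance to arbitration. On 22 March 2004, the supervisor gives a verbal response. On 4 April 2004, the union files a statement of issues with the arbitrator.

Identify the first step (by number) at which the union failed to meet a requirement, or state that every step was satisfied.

Step 2

Step 1: the window is 6–42 days after 26 October 2003 (when the grieved event occurs), so 1 November 2003 through 7 December 2003; done 3 December 2003, which is between those dates.
Step 2: the earliest permitted date is 28 days after 3 December 2003 (when the written grievance is presented to the supervisor), i.e. 31 December 2003; 26 December 2003 is 5 days before the earliest permitted date.
The analysis stops there.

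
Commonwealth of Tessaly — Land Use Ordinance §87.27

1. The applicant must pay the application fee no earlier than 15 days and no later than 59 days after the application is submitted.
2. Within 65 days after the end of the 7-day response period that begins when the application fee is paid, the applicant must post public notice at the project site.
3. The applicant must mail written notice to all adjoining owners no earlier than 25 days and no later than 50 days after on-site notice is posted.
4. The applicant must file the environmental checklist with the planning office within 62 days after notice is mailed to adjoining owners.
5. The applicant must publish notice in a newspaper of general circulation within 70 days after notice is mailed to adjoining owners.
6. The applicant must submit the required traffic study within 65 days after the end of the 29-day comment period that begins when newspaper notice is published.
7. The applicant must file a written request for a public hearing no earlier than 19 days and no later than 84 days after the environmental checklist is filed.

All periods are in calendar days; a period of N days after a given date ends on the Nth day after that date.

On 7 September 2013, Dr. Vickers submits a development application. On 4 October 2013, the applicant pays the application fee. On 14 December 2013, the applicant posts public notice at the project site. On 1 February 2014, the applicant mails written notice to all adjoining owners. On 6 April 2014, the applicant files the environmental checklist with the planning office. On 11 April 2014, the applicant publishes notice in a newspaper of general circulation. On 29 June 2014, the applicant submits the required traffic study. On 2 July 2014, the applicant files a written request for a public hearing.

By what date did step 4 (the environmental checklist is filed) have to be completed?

4 April 2014

Step 4 runs from 1 February 2014, when notice is mailed to adjoining owners. 62 days after 1 February 2014 is 4 April 2014.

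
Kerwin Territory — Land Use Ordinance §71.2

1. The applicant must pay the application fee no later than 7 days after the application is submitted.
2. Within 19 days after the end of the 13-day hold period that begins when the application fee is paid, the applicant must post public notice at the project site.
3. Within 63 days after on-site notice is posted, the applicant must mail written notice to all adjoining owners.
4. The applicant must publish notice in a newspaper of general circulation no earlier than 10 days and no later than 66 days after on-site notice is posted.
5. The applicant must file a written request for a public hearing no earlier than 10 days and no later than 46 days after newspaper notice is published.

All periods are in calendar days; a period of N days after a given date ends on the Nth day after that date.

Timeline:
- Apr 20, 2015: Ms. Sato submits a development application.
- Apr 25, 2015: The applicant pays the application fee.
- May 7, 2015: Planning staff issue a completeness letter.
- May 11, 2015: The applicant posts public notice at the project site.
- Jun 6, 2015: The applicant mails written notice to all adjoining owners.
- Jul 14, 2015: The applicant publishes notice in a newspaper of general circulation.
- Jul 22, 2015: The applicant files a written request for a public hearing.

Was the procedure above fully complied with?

No

Step 1 — counting 7 days from Apr 20, 2015 (when the application is submitted) gives a deadline of Apr 27, 2015; done Apr 25, 2015 — timely.
Step 2 — counting 19 days from May 8, 2015 (end of the 13-day hold period, which began when the application fee is paid on Apr 25, 2015) gives a deadline of May 27, 2015; done May 11, 2015 — timely.
Step 3 — counting 63 days from May 11, 2015 (when on-site notice is posted) gives a deadline of Jul 13, 2015; completed Jun 6, 2015, before the deadline.
Step 4 — 10 and 66 days from May 11, 2015 (when on-site notice is posted) are May 21, 2015 and Jul 16, 2015 respectively; done Jul 14, 2015 — within the window.
Step 5 — 10 and 46 days from Jul 14, 2015 (when newspaper notice is published) are Jul 24, 2015 and Aug 29, 2015 respectively; done Jul 22, 2015 — 2 days before the window opened.
Later steps need not be reached.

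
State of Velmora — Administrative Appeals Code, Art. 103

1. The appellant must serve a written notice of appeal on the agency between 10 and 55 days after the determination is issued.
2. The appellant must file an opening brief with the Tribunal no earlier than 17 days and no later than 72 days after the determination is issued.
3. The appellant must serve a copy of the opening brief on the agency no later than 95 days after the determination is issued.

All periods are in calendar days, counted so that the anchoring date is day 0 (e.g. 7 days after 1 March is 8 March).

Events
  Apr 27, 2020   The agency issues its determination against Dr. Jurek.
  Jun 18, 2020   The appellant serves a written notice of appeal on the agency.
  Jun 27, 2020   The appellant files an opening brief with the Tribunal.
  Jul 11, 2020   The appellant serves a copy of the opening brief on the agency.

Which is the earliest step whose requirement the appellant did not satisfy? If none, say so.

None — every step was satisfied

(1) the permitted window runs from Apr 27, 2020 + 10 = May 7, 2020 to Apr 27, 2020 + 55 = Jun 21, 2020; Jun 18, 2020 falls inside that range.
(2) the permitted window runs from Apr 27, 2020 + 17 = May 14, 2020 to Apr 27, 2020 + 72 = Jul 8, 2020; Jun 27, 2020 falls inside that range.
(3) due by Apr 27, 2020 + 95 days = Jul 31, 2020; Jul 11, 2020 is within that limit.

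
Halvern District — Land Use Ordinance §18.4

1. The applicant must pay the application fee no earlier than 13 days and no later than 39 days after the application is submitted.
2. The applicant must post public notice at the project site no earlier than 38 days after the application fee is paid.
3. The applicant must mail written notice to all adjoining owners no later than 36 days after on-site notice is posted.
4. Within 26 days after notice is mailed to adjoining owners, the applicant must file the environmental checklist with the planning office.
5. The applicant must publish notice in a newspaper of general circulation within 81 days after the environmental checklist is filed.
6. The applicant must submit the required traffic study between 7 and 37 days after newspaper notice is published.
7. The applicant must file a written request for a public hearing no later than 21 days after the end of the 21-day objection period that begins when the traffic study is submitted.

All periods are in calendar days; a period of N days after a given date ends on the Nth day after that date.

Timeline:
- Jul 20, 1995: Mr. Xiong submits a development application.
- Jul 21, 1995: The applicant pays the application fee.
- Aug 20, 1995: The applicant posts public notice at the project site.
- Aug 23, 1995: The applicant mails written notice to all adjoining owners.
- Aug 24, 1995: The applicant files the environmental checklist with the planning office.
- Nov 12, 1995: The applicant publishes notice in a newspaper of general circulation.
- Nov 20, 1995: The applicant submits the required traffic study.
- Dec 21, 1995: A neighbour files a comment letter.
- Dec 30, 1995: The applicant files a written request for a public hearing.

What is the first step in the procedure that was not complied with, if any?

Step 1

(1) the permitted window runs from Jul 20, 1995 + 13 = Aug 2, 1995 to Jul 20, 1995 + 39 = Aug 28, 1995; done Jul 21, 1995 — 12 days before the window opened.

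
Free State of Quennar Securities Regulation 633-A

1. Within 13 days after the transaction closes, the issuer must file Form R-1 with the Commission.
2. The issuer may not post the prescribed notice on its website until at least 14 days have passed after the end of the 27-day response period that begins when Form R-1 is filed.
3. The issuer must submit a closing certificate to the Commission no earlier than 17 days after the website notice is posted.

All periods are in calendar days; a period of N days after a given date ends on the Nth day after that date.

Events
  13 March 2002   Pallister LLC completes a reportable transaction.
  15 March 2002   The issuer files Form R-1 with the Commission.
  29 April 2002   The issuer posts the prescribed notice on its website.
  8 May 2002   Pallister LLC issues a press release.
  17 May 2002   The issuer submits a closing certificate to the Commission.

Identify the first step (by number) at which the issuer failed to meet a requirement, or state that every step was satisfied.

Step 1 — counting 13 days from 13 March 2002 (when the transaction closes) gives a deadline of 26 March 2002; completed 15 March 2002, before the deadline.
Step 2 — must wait 14 days from 11 April 2002 (end of the 27-day response period, which began when Form R-1 is filed on 15 March 2002), so not before 25 April 2002; done 29 April 2002 — permitted.
Step 3 — must wait 17 days from 29 April 2002 (when the website notice is posted), so not before 16 May 2002; done 17 May 2002 — permitted.

None — every step was satisfied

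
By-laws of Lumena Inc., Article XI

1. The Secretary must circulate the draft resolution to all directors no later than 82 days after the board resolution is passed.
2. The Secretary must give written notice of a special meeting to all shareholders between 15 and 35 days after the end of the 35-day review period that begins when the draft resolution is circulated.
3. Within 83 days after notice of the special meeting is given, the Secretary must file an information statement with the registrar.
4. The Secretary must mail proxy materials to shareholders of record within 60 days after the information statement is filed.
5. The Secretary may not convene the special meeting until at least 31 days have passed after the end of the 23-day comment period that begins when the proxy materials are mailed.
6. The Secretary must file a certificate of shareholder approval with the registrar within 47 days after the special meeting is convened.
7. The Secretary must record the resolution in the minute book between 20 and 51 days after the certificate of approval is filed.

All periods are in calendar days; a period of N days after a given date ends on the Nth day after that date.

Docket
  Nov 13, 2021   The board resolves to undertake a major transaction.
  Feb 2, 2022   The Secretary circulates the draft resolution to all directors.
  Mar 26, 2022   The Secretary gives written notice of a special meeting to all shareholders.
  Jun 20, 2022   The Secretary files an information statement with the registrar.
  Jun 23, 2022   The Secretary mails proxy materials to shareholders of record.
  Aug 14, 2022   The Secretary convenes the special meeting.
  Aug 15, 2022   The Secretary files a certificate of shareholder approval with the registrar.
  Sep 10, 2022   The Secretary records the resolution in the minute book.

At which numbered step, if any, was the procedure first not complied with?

Step 3

Step 1: 82 days after Nov 13, 2021 (when the board resolution is passed) is Feb 3, 2022; done Feb 2, 2022 — timely.
Step 2: the window is 15–35 days after Mar 9, 2022 (end of the 35-day review period, which began when the draft resolution is circulated on Feb 2, 2022), so Mar 24, 2022 through Apr 13, 2022; done Mar 26, 2022, which is between those dates.
Step 3: 83 days after Mar 26, 2022 (when notice of the special meeting is given) is Jun 17, 2022; not done until Jun 20, 2022, 3 days after the deadline.
No need to go further; step 3 was not satisfied.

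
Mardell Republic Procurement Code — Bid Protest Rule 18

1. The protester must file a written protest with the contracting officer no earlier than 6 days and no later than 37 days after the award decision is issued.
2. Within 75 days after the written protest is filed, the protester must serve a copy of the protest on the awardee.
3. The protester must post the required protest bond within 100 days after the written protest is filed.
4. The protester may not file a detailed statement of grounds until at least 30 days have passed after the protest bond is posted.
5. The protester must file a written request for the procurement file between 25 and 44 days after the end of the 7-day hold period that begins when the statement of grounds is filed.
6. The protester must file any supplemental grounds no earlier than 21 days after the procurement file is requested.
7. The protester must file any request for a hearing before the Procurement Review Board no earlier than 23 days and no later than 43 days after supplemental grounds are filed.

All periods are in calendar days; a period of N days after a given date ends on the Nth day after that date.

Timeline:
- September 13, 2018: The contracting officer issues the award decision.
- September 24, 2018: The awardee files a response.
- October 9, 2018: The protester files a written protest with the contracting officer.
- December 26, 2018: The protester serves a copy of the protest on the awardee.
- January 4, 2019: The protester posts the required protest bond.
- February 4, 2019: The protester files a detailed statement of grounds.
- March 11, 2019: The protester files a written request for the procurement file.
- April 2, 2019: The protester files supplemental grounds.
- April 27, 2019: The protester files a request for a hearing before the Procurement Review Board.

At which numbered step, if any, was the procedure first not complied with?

Step 1: the window is 6–37 days after September 13, 2018 (when the award decision is issued), so September 19, 2018 through October 20, 2018; done October 9, 2018 — within the window.
Step 2: 75 days after October 9, 2018 (when the written protest is filed) is December 23, 2018; not done until December 26, 2018, 3 days after the deadline.
No need to go further; step 2 was not satisfied.

Step 2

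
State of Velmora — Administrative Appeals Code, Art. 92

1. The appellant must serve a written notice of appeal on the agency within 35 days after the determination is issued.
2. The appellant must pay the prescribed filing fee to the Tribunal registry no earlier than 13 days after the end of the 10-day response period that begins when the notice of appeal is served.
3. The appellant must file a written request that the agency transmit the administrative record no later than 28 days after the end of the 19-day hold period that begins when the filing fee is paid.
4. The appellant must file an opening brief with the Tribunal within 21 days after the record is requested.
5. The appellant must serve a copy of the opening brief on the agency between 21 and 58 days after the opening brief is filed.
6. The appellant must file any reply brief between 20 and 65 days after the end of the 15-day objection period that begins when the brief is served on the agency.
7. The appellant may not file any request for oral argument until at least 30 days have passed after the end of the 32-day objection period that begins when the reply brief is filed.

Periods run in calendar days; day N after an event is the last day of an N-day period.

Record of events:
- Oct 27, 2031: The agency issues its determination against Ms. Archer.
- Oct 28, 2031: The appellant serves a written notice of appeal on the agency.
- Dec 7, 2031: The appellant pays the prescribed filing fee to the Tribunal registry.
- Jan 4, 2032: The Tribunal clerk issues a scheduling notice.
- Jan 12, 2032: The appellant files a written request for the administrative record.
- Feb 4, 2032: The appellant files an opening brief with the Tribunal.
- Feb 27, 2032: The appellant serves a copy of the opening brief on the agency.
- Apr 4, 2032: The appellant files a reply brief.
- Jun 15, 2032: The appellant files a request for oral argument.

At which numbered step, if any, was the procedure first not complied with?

Step 4

Step 1: 35 days after Oct 27, 2031 (when the determination is issued) is Dec 1, 2031; done Oct 28, 2031 — timely.
Step 2: the earliest permitted date is 13 days after Nov 7, 2031 (end of the 10-day response period, which began when the notice of appeal is served on Oct 28, 2031), i.e. Nov 20, 2031; Dec 7, 2031 is on or after that date.
Step 3: 28 days after Dec 26, 2031 (end of the 19-day hold period, which began when the filing fee is paid on Dec 7, 2031) is Jan 23, 2032; Jan 12, 2032 is within that limit.
Step 4: 21 days after Jan 12, 2032 (when the record is requested) is Feb 2, 2032; Feb 4, 2032 misses that deadline by 2 days.
That is the first point of non-compliance.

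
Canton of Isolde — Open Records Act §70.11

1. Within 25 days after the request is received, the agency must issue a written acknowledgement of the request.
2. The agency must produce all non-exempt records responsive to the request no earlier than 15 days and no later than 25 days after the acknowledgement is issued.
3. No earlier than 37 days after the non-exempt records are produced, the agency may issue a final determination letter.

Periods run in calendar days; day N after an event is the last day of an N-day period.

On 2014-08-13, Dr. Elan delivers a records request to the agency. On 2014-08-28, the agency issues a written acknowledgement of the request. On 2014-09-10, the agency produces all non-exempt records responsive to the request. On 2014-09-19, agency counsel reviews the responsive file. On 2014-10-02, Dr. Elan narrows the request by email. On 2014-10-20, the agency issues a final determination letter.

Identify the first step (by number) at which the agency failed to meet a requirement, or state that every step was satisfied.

Step 2

Step 1: 25 days after 2014-08-13 (when the request is received) is 2014-09-07; done 2014-08-28 — timely.
Step 2: the window is 15–25 days after 2014-08-28 (when the acknowledgement is issued), so 2014-09-12 through 2014-09-22; 2014-09-10 is 2 days too early.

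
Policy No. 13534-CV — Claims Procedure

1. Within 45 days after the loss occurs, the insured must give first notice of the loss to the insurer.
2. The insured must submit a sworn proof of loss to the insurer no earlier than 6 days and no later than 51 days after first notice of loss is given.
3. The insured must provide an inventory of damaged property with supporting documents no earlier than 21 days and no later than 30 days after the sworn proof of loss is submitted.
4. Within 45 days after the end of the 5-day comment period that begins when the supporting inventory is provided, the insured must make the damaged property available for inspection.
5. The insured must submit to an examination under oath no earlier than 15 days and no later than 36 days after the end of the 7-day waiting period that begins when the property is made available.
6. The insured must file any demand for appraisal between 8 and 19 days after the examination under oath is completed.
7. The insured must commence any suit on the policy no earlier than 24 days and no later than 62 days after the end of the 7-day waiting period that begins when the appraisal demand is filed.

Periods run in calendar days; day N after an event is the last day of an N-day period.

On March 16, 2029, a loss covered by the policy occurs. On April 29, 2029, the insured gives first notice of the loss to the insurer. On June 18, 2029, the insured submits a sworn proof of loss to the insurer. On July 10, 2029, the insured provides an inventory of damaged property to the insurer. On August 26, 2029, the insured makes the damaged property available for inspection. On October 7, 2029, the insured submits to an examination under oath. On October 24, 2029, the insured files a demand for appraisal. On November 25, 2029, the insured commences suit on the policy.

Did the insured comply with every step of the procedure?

Yes

Step 1 — counting 45 days from March 16, 2029 (when the loss occurs) gives a deadline of April 30, 2029; done April 29, 2029 — timely.
Step 2 — 6 and 51 days from April 29, 2029 (when first notice of loss is given) are May 5, 2029 and June 19, 2029 respectively; June 18, 2029 falls inside that range.
Step 3 — 21 and 30 days from June 18, 2029 (when the sworn proof of loss is submitted) are July 9, 2029 and July 18, 2029 respectively; done July 10, 2029, which is between those dates.
Step 4 — counting 45 days from July 15, 2029 (end of the 5-day comment period, which began when the supporting inventory is provided on July 10, 2029) gives a deadline of August 29, 2029; August 26, 2029 is within that limit.
Step 5 — 15 and 36 days from September 2, 2029 (end of the 7-day waiting period, which began when the property is made available on August 26, 2029) are September 17, 2029 and October 8, 2029 respectively; done October 7, 2029 — within the window.
Step 6 — 8 and 19 days from October 7, 2029 (when the examination under oath is completed) are October 15, 2029 and October 26, 2029 respectively; October 24, 2029 falls inside that range.
Step 7 — 24 and 62 days from October 31, 2029 (end of the 7-day waiting period, which began when the appraisal demand is filed on October 24, 2029) are November 24, 2029 and January 1, 2030 respectively; done November 25, 2029 — within the window.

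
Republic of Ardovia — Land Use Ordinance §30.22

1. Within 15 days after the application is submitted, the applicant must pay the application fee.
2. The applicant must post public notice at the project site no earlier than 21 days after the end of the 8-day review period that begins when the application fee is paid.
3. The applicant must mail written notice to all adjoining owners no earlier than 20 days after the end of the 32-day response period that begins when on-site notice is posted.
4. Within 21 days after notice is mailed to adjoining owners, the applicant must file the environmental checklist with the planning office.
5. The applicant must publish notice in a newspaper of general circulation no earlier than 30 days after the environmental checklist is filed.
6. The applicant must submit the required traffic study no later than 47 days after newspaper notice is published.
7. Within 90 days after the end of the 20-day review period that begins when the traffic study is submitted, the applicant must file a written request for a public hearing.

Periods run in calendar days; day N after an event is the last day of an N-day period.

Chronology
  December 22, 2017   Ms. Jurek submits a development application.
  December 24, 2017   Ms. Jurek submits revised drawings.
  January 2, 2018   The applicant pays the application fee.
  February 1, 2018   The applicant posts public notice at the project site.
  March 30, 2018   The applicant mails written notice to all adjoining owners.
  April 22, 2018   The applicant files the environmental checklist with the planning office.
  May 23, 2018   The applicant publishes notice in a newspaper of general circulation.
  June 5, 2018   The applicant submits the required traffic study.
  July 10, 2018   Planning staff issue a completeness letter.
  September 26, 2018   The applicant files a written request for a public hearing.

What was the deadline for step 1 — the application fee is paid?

January 6, 2018

Step 1 runs from December 22, 2017, when the application is submitted. 15 days after December 22, 2017 is January 6, 2018.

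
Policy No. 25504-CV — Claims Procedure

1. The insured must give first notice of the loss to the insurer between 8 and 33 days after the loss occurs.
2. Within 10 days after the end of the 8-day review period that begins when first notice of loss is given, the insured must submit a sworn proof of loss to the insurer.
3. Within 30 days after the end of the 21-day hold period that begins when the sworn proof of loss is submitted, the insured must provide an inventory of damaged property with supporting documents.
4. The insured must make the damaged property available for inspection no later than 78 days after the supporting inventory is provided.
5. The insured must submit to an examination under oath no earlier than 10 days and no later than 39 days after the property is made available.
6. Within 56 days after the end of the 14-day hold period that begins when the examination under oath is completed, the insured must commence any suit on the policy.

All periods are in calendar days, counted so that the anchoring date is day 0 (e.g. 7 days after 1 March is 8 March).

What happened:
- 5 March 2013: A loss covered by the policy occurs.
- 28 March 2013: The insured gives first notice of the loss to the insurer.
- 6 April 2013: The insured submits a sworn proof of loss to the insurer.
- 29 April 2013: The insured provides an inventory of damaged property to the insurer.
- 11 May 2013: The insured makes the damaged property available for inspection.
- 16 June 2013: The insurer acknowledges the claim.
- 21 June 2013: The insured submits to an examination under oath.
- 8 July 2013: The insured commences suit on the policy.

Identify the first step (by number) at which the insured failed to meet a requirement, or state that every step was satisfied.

Step 1 — 8 and 33 days from 5 March 2013 (when the loss occurs) are 13 March 2013 and 7 April 2013 respectively; done 28 March 2013, which is between those dates.
Step 2 — counting 10 days from 5 April 2013 (end of the 8-day review period, which began when first notice of loss is given on 28 March 2013) gives a deadline of 15 April 2013; 6 April 2013 is within that limit.
Step 3 — counting 30 days from 27 April 2013 (end of the 21-day hold period, which began when the sworn proof of loss is submitted on 6 April 2013) gives a deadline of 27 May 2013; done 29 April 2013 — timely.
Step 4 — counting 78 days from 29 April 2013 (when the supporting inventory is provided) gives a deadline of 16 July 2013; completed 11 May 2013, before the deadline.
Step 5 — 10 and 39 days from 11 May 2013 (when the property is made available) are 21 May 2013 and 19 June 2013 respectively; done 21 June 2013 — 2 days after the window closed.
That is the first point of non-compliance.

Step 5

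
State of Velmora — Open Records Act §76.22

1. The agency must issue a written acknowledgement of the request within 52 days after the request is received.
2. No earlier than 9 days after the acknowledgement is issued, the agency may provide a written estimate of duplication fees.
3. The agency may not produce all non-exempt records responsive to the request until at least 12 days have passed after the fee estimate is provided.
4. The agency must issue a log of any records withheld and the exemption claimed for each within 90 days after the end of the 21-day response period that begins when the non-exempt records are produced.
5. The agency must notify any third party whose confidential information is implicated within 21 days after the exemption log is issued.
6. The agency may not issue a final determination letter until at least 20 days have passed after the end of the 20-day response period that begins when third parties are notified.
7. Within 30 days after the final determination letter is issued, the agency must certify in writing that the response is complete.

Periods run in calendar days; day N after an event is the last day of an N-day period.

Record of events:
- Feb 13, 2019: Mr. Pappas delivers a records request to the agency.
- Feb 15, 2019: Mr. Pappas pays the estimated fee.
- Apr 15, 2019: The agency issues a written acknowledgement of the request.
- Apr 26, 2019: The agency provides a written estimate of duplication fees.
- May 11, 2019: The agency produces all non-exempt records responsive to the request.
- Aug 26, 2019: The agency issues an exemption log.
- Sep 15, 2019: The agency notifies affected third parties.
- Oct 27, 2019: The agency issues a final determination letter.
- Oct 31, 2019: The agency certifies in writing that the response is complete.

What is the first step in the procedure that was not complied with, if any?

Step 1: 52 days after Feb 13, 2019 (when the request is received) is Apr 6, 2019; not done until Apr 15, 2019, 9 days after the deadline.

Step 1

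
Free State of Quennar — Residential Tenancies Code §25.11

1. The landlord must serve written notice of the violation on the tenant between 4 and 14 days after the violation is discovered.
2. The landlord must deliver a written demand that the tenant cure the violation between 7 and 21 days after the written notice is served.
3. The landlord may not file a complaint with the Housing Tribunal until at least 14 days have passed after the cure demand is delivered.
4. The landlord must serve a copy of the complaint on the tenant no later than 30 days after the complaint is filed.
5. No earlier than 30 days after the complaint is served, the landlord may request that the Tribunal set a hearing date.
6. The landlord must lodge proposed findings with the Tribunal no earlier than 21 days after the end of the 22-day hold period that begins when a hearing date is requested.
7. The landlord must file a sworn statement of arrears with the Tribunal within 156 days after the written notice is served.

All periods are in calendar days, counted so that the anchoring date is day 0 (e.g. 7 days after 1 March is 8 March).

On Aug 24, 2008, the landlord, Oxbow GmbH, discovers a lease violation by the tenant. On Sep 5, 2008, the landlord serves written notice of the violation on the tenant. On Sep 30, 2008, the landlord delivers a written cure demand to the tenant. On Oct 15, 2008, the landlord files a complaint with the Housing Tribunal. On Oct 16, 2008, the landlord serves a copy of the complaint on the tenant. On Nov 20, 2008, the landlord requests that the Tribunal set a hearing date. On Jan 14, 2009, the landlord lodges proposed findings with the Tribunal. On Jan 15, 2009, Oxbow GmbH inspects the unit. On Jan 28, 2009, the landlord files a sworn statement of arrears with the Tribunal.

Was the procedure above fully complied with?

No

Step 1: the window is 4–14 days after Aug 24, 2008 (when the violation is discovered), so Aug 28, 2008 through Sep 7, 2008; Sep 5, 2008 falls inside that range.
Step 2: the window is 7–21 days after Sep 5, 2008 (when the written notice is served), so Sep 12, 2008 through Sep 26, 2008; done Sep 30, 2008 — 4 days after the window closed.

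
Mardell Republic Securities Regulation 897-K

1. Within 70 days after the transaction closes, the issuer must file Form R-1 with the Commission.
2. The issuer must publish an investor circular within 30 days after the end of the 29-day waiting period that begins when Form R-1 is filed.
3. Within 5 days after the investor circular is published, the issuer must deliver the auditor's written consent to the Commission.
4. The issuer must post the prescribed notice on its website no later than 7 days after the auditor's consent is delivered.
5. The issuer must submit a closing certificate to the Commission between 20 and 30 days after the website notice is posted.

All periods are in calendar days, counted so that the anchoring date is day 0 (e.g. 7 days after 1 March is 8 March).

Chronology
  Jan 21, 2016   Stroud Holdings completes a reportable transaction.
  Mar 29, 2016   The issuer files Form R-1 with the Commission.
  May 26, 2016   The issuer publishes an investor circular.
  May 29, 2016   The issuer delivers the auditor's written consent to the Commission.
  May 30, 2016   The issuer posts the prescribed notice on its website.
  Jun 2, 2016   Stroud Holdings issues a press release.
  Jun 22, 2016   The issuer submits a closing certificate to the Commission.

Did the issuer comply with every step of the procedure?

Yes

Step 1 — counting 70 days from Jan 21, 2016 (when the transaction closes) gives a deadline of Mar 31, 2016; Mar 29, 2016 is within that limit.
Step 2 — counting 30 days from Apr 27, 2016 (end of the 29-day waiting period, which began when Form R-1 is filed on Mar 29, 2016) gives a deadline of May 27, 2016; completed May 26, 2016, before the deadline.
Step 3 — counting 5 days from May 26, 2016 (when the investor circular is published) gives a deadline of May 31, 2016; done May 29, 2016 — timely.
Step 4 — counting 7 days from May 29, 2016 (when the auditor's consent is delivered) gives a deadline of Jun 5, 2016; May 30, 2016 is within that limit.
Step 5 — 20 and 30 days from May 30, 2016 (when the website notice is posted) are Jun 19, 2016 and Jun 29, 2016 respectively; done Jun 22, 2016 — within the window.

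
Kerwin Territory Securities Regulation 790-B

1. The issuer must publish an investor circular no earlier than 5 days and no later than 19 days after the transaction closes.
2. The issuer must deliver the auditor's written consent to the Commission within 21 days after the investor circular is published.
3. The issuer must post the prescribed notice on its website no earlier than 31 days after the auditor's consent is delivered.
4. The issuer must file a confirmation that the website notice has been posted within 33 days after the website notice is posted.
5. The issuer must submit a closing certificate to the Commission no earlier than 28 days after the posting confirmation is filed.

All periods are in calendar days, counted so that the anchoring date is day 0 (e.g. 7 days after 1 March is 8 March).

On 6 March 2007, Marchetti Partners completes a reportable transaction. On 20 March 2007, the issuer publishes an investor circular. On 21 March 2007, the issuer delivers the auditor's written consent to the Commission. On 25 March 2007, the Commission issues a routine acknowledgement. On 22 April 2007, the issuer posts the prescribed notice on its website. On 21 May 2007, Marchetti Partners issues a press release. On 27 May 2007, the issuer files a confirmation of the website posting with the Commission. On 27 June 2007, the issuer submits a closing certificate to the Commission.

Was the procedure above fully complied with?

(1) the permitted window runs from 6 March 2007 + 5 = 11 March 2007 to 6 March 2007 + 19 = 25 March 2007; done 20 March 2007, which is between those dates.
(2) due by 20 March 2007 + 21 days = 10 April 2007; done 21 March 2007 — timely.
(3) permitted from 21 March 2007 + 31 days = 21 April 2007 onward; 22 April 2007 is on or after that date.
(4) due by 22 April 2007 + 33 days = 25 May 2007; 27 May 2007 misses that deadline by 2 days.
The procedure was therefore not followed at step 4.

No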